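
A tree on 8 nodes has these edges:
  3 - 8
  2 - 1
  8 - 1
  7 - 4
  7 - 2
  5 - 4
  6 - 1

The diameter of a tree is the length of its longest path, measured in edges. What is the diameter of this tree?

6

A longest path is 5 – 4 – 7 – 2 – 1 – 8 – 3, with 6 edges.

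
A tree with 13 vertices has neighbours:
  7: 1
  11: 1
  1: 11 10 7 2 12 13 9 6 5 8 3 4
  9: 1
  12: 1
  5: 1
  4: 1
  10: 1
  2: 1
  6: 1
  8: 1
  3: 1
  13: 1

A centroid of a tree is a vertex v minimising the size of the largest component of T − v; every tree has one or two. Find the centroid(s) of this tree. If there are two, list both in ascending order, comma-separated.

1

Delete 1: the remaining components have sizes 1, 1, 1, 1, 1, 1, 1, 1, 1, 1, 1, 1. Max 1 ≤ 6, so 1 is a centroid.
Every other node leaves some component of size > 6, so the centroid is unique.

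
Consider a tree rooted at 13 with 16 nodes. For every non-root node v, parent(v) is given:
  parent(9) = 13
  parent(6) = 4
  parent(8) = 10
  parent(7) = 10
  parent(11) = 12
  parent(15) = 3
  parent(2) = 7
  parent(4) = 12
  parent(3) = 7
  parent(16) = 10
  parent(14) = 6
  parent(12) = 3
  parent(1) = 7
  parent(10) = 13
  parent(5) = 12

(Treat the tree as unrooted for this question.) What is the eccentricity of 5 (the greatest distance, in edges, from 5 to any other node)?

A farthest node from 5 is 9.
The path 5 – 12 – 3 – 7 – 10 – 13 – 9 has 6 edges.

6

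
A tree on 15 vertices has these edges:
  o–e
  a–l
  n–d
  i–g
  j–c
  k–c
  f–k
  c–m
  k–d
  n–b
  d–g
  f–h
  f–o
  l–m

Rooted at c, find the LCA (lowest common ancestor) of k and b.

k's ancestor chain is k, c and b's is b, n, d, k, c; they first meet at k.

k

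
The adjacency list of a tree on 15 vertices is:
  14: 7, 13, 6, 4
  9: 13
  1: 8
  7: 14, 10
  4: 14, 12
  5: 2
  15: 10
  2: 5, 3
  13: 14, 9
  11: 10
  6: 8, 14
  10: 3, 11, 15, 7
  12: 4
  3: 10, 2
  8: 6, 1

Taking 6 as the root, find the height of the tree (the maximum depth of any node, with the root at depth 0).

A deepest node is 5, reached by 6 → 14 → 7 → 10 → 3 → 2 → 5.
That path has 6 edges, so the height is 6.

6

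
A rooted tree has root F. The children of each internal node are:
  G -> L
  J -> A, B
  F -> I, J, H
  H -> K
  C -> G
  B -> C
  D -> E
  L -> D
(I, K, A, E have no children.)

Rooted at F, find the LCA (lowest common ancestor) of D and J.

Ancestors of D (toward the root): D, L, G, C, B, J, F.
Ancestors of J: J, F.
The deepest node appearing in both lists is J.

J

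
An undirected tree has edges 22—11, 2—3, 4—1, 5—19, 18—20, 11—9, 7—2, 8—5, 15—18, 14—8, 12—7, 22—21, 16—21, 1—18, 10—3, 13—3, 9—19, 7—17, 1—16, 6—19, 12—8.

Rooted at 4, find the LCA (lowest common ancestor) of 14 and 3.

14's ancestor chain is 14, 8, 5, 19, 9, 11, 22, 21, 16, 1, 4 and 3's is 3, 2, 7, 12, 8, 5, 19, 9, 11, 22, 21, 16, 1, 4; they first meet at 8.

8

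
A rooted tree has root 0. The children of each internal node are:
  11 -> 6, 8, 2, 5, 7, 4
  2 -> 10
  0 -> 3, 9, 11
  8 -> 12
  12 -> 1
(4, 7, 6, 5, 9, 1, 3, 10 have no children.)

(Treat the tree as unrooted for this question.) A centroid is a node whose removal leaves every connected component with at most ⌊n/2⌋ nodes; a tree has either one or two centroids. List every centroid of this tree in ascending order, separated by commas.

11

If 11 is removed the pieces have sizes 3, 3, 2, 1, 1, 1, 1, all ≤ ⌊13/2⌋ = 6.
Every other node leaves some component of size > 6, so the centroid is unique.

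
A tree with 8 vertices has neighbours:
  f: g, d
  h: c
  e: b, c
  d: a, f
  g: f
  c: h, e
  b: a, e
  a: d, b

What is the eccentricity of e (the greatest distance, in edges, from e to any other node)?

5

Distances from e peak at 5, attained at g.
e–b–a–d–f–g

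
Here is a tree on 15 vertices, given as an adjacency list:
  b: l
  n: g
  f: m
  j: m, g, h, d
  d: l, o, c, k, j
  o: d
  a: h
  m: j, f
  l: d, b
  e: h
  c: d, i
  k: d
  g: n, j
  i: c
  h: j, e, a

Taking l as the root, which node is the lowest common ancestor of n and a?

Path n→root: n g j d l; path a→root: a h j d l.
First common node: j.

j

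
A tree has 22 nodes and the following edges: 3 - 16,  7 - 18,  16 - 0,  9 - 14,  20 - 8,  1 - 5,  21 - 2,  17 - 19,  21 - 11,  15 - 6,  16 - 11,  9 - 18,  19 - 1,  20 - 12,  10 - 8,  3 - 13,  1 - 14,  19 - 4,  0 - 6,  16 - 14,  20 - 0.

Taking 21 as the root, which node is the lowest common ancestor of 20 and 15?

0

Ancestors of 20 (toward the root): 20, 0, 16, 11, 21.
Ancestors of 15: 15, 6, 0, 16, 11, 21.
The deepest node appearing in both lists is 0.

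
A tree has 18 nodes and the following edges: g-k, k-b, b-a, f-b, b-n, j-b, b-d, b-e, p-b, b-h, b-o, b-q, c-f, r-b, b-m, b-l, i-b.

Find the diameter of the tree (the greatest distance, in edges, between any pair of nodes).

4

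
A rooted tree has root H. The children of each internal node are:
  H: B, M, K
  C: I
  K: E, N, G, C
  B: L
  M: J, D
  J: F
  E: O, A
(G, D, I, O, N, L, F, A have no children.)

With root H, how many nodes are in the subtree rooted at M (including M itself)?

The subtree rooted at M contains: M, J, D, F — 4 nodes.

4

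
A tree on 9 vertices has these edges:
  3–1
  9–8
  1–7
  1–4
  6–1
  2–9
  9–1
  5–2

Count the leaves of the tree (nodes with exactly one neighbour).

Degree-1 nodes: 3, 4, 5, 6, 7, 8 — 6 of them.

6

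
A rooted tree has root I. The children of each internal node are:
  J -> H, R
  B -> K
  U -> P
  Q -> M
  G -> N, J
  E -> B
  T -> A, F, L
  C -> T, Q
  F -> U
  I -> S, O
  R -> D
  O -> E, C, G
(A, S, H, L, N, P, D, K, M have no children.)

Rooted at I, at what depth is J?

Path from I to J: I–O–G–J, which has 3 edges.

3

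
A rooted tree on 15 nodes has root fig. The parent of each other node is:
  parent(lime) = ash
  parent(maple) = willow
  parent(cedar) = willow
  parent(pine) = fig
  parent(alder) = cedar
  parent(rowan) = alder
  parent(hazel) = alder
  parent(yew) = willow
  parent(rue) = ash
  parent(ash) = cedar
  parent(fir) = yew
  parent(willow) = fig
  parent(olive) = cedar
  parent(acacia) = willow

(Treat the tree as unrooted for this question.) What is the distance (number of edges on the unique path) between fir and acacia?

3

fir - yew - willow - acacia: 3 edges.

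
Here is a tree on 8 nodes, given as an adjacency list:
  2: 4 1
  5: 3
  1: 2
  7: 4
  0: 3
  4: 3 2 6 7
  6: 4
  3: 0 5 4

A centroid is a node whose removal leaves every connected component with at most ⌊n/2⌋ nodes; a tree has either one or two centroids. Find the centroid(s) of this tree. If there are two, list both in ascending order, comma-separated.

4

Delete 4: the remaining components have sizes 3, 2, 1, 1. Max 3 ≤ 4, so 4 is a centroid.
No neighbour of 4 does as well, so 4 is the unique centroid.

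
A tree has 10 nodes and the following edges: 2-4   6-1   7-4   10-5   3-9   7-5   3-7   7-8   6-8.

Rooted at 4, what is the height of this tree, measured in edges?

A deepest node is 1, reached by 4 → 7 → 8 → 6 → 1.
That path has 4 edges, so the height is 4.

4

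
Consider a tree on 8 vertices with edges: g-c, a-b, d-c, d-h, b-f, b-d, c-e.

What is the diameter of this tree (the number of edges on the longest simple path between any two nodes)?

4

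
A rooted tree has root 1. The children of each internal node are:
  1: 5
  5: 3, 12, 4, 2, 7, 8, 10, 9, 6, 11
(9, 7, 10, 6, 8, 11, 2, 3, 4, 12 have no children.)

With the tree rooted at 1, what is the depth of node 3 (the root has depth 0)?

Climbing from 3 to the root: 3 – 5 – 1. That's 2 steps.

2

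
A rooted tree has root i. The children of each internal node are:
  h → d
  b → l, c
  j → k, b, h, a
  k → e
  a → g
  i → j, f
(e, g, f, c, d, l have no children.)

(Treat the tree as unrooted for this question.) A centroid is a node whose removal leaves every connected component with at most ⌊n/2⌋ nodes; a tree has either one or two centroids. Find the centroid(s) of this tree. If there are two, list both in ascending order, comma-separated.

j

If j is removed the pieces have sizes 3, 2, 2, 2, 2, all ≤ ⌊12/2⌋ = 6.
Every other node leaves some component of size > 6, so the centroid is unique.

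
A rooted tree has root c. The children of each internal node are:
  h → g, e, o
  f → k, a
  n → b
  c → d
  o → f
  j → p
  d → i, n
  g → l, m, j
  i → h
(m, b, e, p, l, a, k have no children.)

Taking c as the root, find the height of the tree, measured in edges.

6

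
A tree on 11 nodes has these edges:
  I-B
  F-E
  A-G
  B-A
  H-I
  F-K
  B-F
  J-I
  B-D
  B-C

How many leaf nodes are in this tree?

The leaves are C, D, E, G, H, J, K.
That is 7 leaves.

7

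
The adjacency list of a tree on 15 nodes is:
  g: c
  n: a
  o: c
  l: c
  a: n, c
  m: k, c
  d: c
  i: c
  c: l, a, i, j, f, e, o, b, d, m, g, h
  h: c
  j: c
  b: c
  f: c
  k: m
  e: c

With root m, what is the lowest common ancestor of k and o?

m

Path k→root: k m; path o→root: o c m.
First common node: m.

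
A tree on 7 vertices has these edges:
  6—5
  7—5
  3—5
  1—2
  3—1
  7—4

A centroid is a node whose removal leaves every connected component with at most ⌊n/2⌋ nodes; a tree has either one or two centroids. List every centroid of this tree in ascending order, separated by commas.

5

Delete 5: the remaining components have sizes 3, 2, 1. Max 3 ≤ 3, so 5 is a centroid.
No neighbour of 5 does as well, so 5 is the unique centroid.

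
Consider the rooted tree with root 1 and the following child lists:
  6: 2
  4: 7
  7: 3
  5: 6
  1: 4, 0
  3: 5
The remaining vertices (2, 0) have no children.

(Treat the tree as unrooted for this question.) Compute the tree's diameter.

7

BFS from 0 reaches 2 last, at distance 7; BFS from 2 confirms no node is farther.
Path: 0–1–4–7–3–5–6–2.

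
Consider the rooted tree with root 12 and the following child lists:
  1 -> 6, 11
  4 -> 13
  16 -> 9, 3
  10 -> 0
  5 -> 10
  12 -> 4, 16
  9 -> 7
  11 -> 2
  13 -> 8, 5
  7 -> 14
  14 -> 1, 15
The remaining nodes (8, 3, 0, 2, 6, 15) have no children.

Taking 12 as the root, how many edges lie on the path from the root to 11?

6

Climbing from 11 to the root: 11 – 1 – 14 – 7 – 9 – 16 – 12. That's 6 steps.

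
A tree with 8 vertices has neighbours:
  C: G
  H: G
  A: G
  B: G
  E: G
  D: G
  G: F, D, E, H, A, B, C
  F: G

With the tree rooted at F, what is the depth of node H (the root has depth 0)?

2

Climbing from H to the root: H – G – F. That's 2 steps.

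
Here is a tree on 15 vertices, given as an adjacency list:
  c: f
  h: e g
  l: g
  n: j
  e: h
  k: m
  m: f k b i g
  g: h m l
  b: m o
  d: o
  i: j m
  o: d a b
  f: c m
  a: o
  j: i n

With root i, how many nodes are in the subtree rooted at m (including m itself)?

12

The subtree rooted at m contains: m, k, b, g, f, o, h, l, c, a, d, e — 12 nodes.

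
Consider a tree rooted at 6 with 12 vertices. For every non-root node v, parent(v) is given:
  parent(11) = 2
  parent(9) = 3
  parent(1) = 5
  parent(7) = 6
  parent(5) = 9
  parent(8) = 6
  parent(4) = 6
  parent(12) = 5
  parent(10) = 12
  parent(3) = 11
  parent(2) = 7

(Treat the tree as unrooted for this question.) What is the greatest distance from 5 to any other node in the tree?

7

A farthest node from 5 is 4 (8 also at distance 7).
The path 5–9–3–11–2–7–6–4 has 7 edges.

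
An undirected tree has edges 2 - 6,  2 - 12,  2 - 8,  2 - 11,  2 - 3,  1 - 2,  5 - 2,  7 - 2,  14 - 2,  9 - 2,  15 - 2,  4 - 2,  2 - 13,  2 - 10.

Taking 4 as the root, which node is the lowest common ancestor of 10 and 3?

Ancestors of 10 (toward the root): 10, 2, 4.
Ancestors of 3: 3, 2, 4.
The deepest node appearing in both lists is 2.

2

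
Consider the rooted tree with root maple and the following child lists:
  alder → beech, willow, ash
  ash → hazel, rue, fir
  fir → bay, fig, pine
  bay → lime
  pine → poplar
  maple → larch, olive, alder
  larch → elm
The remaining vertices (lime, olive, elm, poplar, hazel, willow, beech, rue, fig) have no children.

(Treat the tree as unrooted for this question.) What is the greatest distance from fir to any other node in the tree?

5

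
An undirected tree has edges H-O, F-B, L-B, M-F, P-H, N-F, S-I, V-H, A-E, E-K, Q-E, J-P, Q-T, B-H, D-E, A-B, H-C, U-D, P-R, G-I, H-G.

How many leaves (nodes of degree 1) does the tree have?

The leaves are C, J, K, L, M, N, O, R, S, T, U, V.
That is 12 leaves.

12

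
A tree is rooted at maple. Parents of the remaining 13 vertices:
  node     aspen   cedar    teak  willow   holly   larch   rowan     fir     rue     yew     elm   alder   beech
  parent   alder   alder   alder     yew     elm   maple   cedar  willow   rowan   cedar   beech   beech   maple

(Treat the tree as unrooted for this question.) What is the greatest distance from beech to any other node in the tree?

The node farthest from beech is fir, via beech – alder – cedar – yew – willow – fir — 5 edges.

5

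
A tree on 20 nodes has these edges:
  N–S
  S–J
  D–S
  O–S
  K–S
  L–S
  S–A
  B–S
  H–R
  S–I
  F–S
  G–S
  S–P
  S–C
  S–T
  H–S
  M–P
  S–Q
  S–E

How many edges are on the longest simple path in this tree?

4

Starting from R, a farthest node is M at distance 4.
One longest path: R-H-S-P-M.
So the diameter is 4.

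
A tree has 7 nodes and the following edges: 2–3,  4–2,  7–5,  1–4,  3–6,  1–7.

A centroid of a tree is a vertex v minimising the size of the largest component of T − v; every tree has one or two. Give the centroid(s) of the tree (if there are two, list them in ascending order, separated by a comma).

4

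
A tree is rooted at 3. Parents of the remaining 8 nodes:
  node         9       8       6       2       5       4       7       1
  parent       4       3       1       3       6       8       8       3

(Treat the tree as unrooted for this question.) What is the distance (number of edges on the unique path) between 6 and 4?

4

The path is 6 - 1 - 3 - 8 - 4, which has 4 edges.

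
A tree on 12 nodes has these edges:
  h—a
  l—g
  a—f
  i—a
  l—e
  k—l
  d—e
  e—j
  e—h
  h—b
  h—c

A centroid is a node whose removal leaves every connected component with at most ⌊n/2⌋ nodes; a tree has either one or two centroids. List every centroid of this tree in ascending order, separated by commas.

Removing h splits the tree into components of sizes 6, 3, 1, 1; the largest is 6 ≤ ⌊12/2⌋ = 6.
Its neighbour e also leaves a largest component of size 6, so both are centroids.

e, h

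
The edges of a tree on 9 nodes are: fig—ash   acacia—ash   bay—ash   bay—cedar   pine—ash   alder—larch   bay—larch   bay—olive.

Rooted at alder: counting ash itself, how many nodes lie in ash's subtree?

ash's subtree: {ash, acacia, fig, pine}, size 4.

4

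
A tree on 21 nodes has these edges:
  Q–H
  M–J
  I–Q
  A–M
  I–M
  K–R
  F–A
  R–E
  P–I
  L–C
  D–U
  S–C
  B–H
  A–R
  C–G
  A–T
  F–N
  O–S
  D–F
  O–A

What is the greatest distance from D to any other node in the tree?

Distances from D peak at 7, attained at B.
D-F-A-M-I-Q-H-B

7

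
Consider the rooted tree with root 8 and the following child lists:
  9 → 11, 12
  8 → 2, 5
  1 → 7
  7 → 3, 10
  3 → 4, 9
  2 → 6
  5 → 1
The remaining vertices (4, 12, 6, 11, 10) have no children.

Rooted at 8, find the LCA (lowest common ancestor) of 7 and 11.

Path 7→root: 7 1 5 8; path 11→root: 11 9 3 7 1 5 8.
First common node: 7.

7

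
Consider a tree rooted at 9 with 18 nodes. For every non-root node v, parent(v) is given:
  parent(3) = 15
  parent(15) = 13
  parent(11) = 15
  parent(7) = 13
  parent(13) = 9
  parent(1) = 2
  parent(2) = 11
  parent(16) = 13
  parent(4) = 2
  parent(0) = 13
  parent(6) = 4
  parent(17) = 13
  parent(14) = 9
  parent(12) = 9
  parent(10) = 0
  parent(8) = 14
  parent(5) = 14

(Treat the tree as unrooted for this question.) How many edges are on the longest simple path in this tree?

A longest path is 6 - 4 - 2 - 11 - 15 - 13 - 9 - 14 - 8, with 8 edges.

8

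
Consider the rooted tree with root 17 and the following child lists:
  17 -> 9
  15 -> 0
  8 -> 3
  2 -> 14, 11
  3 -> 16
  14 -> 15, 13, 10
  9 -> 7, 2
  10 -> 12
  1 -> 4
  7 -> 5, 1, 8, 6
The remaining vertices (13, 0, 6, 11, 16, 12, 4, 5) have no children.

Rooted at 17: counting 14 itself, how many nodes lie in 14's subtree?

6

The subtree rooted at 14 contains: 14, 15, 10, 13, 0, 12 — 6 nodes.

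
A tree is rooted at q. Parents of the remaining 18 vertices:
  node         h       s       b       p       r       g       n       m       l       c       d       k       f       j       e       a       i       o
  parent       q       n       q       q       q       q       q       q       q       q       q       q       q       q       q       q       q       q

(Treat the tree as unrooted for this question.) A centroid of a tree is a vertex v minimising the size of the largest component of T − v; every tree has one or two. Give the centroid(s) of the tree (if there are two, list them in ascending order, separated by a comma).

q

Delete q: the remaining components have sizes 2, 1, 1, 1, 1, 1, 1, 1, 1, 1, 1, 1, 1, 1, 1, 1, 1. Max 2 ≤ 9, so q is a centroid.
No neighbour of q does as well, so q is the unique centroid.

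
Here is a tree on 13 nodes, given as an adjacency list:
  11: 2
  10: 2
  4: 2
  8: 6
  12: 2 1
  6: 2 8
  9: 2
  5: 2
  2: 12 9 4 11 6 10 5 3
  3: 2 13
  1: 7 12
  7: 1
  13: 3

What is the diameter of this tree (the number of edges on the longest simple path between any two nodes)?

5

A longest path is 7-1-12-2-3-13, with 5 edges.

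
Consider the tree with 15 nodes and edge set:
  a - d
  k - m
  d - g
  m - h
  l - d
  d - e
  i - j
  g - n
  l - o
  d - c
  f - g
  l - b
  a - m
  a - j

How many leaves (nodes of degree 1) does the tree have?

9

The leaves are b, c, e, f, h, i, k, n, o.
That is 9 leaves.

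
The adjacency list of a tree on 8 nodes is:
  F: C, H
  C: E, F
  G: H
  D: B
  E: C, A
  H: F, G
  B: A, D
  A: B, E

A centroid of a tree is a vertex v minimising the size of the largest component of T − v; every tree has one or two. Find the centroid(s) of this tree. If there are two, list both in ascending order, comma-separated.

C, E

If C is removed the pieces have sizes 4, 3, all ≤ ⌊8/2⌋ = 4.
E is adjacent to C and is also a centroid (the largest component after removing it is likewise 4).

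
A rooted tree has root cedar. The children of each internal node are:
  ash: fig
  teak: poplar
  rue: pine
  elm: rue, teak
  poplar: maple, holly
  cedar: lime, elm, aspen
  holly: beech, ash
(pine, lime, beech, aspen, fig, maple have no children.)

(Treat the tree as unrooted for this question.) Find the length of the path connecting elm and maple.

The path is elm–teak–poplar–maple, which has 3 edges.

3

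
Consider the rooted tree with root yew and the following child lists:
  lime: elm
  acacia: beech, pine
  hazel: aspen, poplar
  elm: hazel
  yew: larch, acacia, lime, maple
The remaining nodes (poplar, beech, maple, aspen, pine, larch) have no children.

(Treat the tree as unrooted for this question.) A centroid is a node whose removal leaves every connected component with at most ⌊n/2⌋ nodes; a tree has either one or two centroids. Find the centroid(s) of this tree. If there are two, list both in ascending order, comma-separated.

Removing yew splits the tree into components of sizes 5, 3, 1, 1; the largest is 5 ≤ ⌊11/2⌋ = 5.
Every other node leaves some component of size > 5, so the centroid is unique.

yew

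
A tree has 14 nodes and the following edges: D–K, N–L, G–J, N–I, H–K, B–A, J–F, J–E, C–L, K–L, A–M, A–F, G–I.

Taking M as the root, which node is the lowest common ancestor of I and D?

I

Path I→root: I G J F A M; path D→root: D K L N I G J F A M.
First common node: I.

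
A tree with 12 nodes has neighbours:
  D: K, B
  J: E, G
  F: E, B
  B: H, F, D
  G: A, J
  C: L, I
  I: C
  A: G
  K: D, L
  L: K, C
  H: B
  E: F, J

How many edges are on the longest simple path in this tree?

Starting from I, a farthest node is A at distance 10.
One longest path: I - C - L - K - D - B - F - E - J - G - A.
So the diameter is 10.

10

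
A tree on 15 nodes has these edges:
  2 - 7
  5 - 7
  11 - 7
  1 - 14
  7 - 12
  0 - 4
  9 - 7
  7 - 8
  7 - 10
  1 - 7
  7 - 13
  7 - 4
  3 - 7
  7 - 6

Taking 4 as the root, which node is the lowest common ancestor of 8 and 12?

7

Ancestors of 8 (toward the root): 8, 7, 4.
Ancestors of 12: 12, 7, 4.
The deepest node appearing in both lists is 7.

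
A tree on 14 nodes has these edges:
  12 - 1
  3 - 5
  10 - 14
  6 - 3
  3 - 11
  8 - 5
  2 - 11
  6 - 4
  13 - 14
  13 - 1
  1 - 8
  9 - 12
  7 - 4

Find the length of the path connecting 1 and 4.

Walking from 1: 1 - 8 - 5 - 3 - 6 - 4. Length 5.

5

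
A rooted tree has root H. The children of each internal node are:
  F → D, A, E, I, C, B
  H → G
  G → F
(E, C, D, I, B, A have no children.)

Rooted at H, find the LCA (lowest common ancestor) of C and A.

Ancestors of C (toward the root): C, F, G, H.
Ancestors of A: A, F, G, H.
The deepest node appearing in both lists is F.

F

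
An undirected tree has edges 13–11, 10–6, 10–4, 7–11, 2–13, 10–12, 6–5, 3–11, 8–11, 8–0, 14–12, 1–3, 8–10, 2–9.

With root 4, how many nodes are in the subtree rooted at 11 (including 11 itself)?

7

The subtree rooted at 11 contains: 11, 3, 13, 7, 1, 2, 9 — 7 nodes.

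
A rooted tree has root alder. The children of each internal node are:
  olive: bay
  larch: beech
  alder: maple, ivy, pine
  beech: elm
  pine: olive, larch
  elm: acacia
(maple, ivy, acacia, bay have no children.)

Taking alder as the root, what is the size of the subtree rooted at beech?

beech's subtree: {beech, elm, acacia}, size 3.

3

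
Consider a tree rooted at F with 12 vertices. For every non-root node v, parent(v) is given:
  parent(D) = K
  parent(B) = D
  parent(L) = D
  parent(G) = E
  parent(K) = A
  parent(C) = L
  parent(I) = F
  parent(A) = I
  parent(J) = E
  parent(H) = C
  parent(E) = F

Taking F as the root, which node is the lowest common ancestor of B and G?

F

B's ancestor chain is B, D, K, A, I, F and G's is G, E, F; they first meet at F.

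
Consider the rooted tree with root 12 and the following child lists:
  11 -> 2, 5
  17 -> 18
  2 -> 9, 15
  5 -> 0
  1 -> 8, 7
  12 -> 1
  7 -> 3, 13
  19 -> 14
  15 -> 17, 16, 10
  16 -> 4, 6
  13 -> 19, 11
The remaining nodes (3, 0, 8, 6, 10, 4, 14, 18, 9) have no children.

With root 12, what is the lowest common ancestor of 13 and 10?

13's ancestor chain is 13, 7, 1, 12 and 10's is 10, 15, 2, 11, 13, 7, 1, 12; they first meet at 13.

13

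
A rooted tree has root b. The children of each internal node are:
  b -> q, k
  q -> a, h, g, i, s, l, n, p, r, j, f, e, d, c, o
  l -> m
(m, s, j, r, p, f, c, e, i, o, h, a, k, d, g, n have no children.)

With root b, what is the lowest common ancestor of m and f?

q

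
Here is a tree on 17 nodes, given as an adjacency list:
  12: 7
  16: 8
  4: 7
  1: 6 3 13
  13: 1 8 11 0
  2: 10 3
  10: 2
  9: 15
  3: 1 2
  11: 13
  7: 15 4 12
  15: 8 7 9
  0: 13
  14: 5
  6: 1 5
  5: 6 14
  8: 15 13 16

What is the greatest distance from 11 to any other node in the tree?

5

The node farthest from 11 is 10 (14, 4, 12 also at distance 5), via 11 – 13 – 1 – 3 – 2 – 10 — 5 edges.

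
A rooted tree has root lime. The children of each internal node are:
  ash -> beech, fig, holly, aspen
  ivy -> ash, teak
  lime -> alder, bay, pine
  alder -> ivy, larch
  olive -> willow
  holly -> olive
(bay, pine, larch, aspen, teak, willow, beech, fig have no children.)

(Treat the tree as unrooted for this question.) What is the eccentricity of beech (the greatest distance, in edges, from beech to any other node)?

Distances from beech peak at 5, attained at bay (pine also at distance 5).
beech-ash-ivy-alder-lime-bay

5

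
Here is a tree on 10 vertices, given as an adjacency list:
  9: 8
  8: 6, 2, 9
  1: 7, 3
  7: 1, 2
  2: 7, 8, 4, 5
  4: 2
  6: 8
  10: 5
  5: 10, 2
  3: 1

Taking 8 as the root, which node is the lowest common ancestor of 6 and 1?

Ancestors of 6 (toward the root): 6, 8.
Ancestors of 1: 1, 7, 2, 8.
The deepest node appearing in both lists is 8.

8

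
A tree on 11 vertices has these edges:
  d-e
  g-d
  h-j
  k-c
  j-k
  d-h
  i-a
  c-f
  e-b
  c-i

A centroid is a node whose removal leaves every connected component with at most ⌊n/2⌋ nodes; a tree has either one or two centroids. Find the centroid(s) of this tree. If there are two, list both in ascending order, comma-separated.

j

Removing j splits the tree into components of sizes 5, 5; the largest is 5 ≤ ⌊11/2⌋ = 5.
No neighbour of j does as well, so j is the unique centroid.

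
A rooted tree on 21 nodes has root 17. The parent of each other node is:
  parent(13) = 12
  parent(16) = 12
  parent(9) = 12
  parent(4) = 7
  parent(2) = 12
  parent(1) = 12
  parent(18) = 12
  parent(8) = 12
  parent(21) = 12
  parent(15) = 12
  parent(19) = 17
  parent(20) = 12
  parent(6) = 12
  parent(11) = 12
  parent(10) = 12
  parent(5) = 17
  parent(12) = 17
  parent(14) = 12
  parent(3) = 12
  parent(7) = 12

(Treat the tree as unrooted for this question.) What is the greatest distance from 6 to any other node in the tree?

A farthest node from 6 is 19 (5, 4 also at distance 3).
The path 6 – 12 – 17 – 19 has 3 edges.

3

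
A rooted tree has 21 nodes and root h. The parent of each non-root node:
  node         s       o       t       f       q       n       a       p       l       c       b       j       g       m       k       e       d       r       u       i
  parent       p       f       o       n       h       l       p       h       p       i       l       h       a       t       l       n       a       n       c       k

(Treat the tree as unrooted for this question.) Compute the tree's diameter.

9

A longest path is m-t-o-f-n-l-k-i-c-u, with 9 edges.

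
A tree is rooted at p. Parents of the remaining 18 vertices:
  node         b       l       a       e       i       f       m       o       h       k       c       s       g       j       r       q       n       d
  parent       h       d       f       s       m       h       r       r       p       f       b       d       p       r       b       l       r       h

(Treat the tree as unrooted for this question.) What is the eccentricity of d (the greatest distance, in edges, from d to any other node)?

5

The node farthest from d is i, via d–h–b–r–m–i — 5 edges.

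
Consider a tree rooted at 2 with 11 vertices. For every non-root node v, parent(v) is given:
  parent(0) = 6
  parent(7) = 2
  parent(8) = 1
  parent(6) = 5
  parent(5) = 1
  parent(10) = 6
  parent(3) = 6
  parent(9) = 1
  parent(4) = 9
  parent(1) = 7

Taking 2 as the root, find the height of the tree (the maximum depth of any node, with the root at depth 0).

A deepest node is 10, reached by 2-7-1-5-6-10.
That path has 5 edges, so the height is 5.

5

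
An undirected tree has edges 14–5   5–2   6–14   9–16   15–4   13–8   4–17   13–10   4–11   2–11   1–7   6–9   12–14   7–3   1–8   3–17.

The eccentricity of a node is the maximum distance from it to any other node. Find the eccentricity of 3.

9

Distances from 3 peak at 9, attained at 16.
3-17-4-11-2-5-14-6-9-16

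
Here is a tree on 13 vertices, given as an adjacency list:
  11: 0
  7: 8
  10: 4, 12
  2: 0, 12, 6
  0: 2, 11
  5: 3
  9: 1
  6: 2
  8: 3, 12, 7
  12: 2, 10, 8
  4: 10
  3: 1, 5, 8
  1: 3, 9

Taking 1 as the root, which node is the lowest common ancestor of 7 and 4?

8

Ancestors of 7 (toward the root): 7, 8, 3, 1.
Ancestors of 4: 4, 10, 12, 8, 3, 1.
The deepest node appearing in both lists is 8.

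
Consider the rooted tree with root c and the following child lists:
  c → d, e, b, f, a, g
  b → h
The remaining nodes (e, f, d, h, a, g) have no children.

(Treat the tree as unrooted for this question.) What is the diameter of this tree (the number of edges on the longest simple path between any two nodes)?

Starting from h, a farthest node is g at distance 3.
One longest path: h - b - c - g.
So the diameter is 3.

3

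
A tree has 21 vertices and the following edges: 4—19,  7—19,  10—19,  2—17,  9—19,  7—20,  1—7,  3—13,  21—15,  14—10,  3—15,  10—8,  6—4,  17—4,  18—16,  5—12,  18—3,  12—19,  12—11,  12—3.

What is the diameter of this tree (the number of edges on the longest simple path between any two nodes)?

7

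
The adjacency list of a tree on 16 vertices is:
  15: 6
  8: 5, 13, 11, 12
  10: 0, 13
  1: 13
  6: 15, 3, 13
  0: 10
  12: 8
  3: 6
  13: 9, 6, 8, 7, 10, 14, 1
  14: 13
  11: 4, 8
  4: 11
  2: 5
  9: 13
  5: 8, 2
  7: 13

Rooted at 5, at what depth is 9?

Path from 5 to 9: 5 – 8 – 13 – 9, which has 3 edges.

3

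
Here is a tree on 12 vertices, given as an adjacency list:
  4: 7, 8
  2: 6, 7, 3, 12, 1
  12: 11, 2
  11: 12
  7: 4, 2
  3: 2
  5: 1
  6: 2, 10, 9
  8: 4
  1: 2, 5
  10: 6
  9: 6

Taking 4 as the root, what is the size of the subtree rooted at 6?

3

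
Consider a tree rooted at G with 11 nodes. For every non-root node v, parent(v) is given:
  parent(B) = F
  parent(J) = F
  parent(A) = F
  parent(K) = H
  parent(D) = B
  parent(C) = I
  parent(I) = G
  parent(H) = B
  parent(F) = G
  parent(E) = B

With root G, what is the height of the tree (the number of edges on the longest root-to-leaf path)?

4

A deepest node is K, reached by G – F – B – H – K.
That path has 4 edges, so the height is 4.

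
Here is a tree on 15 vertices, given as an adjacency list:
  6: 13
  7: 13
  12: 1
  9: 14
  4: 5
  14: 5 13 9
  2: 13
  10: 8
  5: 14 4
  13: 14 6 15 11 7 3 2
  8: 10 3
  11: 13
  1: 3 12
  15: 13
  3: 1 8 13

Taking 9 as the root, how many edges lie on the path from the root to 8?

4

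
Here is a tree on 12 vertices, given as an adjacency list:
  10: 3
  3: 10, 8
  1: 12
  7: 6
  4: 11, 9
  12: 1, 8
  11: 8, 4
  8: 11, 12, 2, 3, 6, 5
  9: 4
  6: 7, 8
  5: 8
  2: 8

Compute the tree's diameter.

Starting from 9, a farthest node is 7 at distance 5.
One longest path: 9 – 4 – 11 – 8 – 6 – 7.
So the diameter is 5.

5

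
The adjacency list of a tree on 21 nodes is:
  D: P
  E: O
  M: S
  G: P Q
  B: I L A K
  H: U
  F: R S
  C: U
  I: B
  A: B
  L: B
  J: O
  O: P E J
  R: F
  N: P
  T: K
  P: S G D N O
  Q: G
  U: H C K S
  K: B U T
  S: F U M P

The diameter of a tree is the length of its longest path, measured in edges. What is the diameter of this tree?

A longest path is Q – G – P – S – U – K – B – L, with 7 edges.

7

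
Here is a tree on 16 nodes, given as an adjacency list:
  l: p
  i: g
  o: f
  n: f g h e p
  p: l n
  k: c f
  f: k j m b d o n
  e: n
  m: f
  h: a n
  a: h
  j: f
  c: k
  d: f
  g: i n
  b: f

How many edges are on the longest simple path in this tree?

5

Starting from a, a farthest node is c at distance 5.
One longest path: a-h-n-f-k-c.
So the diameter is 5.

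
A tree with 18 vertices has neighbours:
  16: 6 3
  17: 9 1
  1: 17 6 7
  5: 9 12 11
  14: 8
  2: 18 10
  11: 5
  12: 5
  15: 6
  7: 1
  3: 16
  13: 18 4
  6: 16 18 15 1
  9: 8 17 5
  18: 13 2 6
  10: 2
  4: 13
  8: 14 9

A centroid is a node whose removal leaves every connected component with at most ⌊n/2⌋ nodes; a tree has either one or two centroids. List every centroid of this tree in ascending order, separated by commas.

If 6 is removed the pieces have sizes 9, 5, 2, 1, all ≤ ⌊18/2⌋ = 9.
1 is adjacent to 6 and is also a centroid (the largest component after removing it is likewise 9).

1, 6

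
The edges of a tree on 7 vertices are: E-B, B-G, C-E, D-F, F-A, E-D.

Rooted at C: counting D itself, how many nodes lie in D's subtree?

D's subtree: {D, F, A}, size 3.

3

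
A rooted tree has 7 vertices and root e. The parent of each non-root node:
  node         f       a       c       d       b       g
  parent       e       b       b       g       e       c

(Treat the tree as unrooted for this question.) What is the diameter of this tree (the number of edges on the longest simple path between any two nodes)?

BFS from f reaches d last, at distance 5; BFS from d confirms no node is farther.
Path: f - e - b - c - g - d.

5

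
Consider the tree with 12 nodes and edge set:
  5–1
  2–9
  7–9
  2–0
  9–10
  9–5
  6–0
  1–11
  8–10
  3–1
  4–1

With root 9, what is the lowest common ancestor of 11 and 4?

Path 11→root: 11 1 5 9; path 4→root: 4 1 5 9.
First common node: 1.

1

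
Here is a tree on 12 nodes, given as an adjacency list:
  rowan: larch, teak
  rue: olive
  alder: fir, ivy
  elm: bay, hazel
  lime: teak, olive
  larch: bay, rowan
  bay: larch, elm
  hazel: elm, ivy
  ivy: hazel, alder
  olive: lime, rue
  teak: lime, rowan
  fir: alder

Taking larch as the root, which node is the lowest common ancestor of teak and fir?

Path teak→root: teak rowan larch; path fir→root: fir alder ivy hazel elm bay larch.
First common node: larch.

larch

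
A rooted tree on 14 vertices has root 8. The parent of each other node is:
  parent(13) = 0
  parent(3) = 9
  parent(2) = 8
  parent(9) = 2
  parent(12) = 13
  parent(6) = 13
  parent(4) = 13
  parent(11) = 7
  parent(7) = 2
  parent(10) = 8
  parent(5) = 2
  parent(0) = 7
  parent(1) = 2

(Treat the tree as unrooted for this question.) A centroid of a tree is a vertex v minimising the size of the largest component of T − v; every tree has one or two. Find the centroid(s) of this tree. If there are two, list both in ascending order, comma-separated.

2, 7

If 7 is removed the pieces have sizes 7, 5, 1, all ≤ ⌊14/2⌋ = 7.
Its neighbour 2 also leaves a largest component of size 7, so both are centroids.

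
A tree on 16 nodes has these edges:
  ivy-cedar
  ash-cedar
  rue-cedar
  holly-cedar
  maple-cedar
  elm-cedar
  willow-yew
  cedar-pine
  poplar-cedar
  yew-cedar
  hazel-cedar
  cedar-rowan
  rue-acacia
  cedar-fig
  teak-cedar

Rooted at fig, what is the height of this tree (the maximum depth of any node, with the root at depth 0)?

3

acacia sits deepest: fig – cedar – rue – acacia — 3 edges from the root.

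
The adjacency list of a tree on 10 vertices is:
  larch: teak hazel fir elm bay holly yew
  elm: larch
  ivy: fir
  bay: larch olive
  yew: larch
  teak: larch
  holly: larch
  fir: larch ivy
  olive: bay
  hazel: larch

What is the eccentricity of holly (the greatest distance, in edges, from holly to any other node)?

3

Distances from holly peak at 3, attained at ivy (olive also at distance 3).
holly-larch-fir-ivy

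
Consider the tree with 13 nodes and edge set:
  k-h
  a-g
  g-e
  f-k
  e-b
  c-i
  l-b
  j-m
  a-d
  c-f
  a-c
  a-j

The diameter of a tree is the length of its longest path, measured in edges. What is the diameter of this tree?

BFS from h reaches l last, at distance 8; BFS from l confirms no node is farther.
Path: h-k-f-c-a-g-e-b-l.

8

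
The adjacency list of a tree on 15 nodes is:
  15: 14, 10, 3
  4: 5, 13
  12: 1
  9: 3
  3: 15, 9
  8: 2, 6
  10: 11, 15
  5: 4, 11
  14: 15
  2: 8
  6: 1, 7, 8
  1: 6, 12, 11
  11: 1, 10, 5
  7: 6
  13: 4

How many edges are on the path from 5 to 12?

3

Walking from 5: 5 – 11 – 1 – 12. Length 3.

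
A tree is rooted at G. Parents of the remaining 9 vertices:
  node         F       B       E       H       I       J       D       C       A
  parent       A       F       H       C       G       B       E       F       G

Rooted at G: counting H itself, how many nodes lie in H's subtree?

3

H's subtree: {H, E, D}, size 3.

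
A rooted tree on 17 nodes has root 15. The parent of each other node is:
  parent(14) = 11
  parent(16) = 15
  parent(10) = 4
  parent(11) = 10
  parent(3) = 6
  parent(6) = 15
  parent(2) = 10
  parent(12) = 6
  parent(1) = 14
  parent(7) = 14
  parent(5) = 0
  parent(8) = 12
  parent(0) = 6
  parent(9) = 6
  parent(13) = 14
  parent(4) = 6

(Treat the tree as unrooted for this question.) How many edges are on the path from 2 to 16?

2–10–4–6–15–16: 5 edges.

5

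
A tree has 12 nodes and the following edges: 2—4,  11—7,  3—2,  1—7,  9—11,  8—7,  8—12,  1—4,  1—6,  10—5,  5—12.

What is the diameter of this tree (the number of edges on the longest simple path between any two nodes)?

A longest path is 10-5-12-8-7-1-4-2-3, with 8 edges.

8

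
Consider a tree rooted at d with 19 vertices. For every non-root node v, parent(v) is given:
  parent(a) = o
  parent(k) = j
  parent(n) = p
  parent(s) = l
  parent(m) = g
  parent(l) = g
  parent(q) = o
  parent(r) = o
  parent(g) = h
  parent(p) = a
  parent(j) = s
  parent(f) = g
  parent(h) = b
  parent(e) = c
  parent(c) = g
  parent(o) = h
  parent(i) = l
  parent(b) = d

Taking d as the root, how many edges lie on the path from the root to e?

5

Climbing from e to the root: e – c – g – h – b – d. That's 5 steps.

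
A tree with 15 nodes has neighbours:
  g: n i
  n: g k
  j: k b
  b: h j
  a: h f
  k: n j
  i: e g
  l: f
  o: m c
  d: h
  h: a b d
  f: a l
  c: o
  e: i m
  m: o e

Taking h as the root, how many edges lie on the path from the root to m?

8

Climbing from m to the root: m – e – i – g – n – k – j – b – h. That's 8 steps.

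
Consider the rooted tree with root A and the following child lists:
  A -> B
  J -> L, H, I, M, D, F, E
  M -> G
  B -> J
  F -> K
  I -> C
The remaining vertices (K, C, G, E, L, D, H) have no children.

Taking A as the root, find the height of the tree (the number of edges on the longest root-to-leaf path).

4

The longest root-to-leaf path is A–B–J–F–K (4 edges).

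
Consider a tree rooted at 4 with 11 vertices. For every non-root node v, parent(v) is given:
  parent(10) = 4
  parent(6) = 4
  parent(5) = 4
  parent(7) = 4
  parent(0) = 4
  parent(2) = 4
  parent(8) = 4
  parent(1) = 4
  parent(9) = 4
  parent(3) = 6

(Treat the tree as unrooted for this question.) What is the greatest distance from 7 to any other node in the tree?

Distances from 7 peak at 3, attained at 3.
7–4–6–3

3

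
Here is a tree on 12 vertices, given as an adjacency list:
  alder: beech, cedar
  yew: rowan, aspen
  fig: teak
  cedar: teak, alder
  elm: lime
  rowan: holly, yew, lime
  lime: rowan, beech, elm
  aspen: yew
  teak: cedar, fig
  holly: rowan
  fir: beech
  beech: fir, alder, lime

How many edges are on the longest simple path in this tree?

8

A longest path is fig - teak - cedar - alder - beech - lime - rowan - yew - aspen, with 8 edges.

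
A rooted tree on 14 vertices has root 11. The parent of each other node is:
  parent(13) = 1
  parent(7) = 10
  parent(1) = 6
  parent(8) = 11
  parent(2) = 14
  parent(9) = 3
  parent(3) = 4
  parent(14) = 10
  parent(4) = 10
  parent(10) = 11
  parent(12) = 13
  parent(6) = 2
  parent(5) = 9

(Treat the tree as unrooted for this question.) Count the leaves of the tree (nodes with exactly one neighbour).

4

Exactly 4 nodes have a single neighbour: 5, 7, 8, 12.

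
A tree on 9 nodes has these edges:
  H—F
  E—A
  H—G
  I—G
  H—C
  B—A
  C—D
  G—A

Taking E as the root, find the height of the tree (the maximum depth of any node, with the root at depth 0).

5

A deepest node is D, reached by E-A-G-H-C-D.
That path has 5 edges, so the height is 5.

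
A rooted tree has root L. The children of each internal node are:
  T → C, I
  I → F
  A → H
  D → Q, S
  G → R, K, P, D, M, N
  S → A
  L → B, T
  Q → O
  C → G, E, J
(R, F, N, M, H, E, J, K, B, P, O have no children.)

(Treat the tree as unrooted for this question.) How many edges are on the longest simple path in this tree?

A longest path is H – A – S – D – G – C – T – L – B, with 8 edges.

8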